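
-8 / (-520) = 1 / 65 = 0.02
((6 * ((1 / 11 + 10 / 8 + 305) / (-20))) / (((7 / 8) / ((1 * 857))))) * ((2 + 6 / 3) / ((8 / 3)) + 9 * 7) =-4470431661 / 770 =-5805755.40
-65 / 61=-1.07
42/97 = 0.43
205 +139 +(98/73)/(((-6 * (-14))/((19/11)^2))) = 18233839/52998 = 344.05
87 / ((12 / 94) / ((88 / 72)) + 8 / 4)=44979 / 1088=41.34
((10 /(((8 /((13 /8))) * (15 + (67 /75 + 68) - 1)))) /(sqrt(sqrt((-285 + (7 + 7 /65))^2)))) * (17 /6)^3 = 7983625 * sqrt(14495) /28748203776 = 0.03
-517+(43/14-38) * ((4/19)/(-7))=-480349/931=-515.95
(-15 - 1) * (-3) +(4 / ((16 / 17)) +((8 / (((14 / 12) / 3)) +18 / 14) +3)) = 2159 / 28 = 77.11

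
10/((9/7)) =70/9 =7.78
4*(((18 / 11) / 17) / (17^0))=72 / 187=0.39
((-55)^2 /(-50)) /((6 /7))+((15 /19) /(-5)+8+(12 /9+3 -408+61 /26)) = -458493 /988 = -464.06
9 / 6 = 3 / 2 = 1.50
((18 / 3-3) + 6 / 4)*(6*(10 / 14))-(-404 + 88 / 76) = 56143 / 133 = 422.13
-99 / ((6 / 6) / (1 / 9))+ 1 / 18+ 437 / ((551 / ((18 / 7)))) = -32539 / 3654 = -8.91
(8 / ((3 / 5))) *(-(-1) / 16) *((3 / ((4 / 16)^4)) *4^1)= 2560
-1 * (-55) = 55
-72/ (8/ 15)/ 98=-135/ 98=-1.38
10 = 10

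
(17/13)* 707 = 12019/13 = 924.54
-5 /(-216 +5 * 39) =5 /21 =0.24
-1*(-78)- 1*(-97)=175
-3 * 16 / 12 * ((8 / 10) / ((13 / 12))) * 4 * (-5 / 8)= 7.38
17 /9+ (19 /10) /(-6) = 283 /180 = 1.57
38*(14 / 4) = 133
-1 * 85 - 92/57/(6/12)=-5029/57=-88.23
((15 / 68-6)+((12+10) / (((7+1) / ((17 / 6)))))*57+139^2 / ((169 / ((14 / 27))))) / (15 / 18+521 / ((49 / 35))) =1.33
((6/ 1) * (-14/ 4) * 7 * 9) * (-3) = 3969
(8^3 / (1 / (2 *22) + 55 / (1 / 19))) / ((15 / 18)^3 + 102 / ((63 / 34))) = 1261568 / 143234221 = 0.01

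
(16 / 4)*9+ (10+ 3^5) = 289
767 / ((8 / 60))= 11505 / 2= 5752.50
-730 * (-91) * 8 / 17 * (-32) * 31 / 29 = -527188480 / 493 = -1069347.83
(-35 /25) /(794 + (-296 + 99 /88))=-56 /19965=-0.00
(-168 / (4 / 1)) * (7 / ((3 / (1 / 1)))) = -98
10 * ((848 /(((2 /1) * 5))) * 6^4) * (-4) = -4396032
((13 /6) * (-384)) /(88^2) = -13 /121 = -0.11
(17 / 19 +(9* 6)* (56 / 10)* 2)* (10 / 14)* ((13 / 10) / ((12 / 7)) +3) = 1626.00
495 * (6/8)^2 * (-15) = -66825/16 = -4176.56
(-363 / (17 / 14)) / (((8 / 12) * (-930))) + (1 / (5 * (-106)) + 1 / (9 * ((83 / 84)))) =0.59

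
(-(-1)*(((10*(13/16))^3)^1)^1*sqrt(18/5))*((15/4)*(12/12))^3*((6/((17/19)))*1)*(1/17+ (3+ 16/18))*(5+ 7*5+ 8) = 1595495728125*sqrt(10)/73984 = 68195832.85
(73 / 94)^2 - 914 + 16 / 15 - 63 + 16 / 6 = -128916829 / 132540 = -972.66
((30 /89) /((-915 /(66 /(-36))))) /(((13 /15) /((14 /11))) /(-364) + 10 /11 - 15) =-237160 /4948647509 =-0.00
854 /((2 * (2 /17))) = 7259 /2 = 3629.50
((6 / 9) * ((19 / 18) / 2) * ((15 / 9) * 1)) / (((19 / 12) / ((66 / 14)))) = 110 / 63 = 1.75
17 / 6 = 2.83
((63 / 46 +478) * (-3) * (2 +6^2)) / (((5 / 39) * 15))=-16339791 / 575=-28417.03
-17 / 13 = -1.31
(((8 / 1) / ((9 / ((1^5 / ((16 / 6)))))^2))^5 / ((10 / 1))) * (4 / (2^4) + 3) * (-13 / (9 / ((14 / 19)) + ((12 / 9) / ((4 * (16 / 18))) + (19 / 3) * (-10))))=1183 / 27491954688000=0.00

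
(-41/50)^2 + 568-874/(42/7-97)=131557971/227500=578.28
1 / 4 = 0.25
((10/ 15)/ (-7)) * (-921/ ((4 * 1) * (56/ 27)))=8289/ 784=10.57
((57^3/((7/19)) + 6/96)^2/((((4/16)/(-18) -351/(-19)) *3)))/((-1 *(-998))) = 180663851657267337/39517510592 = 4571741.72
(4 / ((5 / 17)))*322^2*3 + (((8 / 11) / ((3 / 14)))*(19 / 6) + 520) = 2094264784 / 495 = 4230837.95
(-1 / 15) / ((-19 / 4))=4 / 285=0.01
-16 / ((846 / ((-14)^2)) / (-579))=302624 / 141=2146.27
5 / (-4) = -5 / 4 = -1.25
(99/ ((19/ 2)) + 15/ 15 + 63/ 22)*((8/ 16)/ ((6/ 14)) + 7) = 292579/ 2508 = 116.66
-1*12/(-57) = 4/19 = 0.21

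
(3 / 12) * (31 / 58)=31 / 232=0.13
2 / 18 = 1 / 9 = 0.11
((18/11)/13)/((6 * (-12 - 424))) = -0.00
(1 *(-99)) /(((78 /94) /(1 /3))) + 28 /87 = -44615 /1131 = -39.45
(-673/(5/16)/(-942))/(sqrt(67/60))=2.16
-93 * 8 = -744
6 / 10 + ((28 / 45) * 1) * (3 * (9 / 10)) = 57 / 25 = 2.28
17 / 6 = 2.83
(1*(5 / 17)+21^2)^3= 422212590008 / 4913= 85937836.35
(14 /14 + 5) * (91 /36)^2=38.34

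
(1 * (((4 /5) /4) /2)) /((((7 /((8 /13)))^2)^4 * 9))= 8388608 /211613637426818445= 0.00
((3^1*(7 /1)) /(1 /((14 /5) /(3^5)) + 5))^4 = 7471182096 /2726544000625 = 0.00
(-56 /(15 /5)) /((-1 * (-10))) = -28 /15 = -1.87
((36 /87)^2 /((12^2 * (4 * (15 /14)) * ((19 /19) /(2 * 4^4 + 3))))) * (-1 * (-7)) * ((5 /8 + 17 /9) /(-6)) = -913507 /2179872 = -0.42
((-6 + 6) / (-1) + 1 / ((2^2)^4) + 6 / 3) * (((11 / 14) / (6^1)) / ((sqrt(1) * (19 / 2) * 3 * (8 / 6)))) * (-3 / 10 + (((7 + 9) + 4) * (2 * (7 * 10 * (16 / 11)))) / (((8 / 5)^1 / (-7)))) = -17640297 / 143360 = -123.05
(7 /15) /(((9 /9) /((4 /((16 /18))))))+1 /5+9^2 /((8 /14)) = 144.05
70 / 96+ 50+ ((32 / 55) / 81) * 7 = 3619559 / 71280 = 50.78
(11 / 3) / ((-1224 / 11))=-121 / 3672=-0.03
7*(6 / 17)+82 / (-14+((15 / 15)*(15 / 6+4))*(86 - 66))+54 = 57.18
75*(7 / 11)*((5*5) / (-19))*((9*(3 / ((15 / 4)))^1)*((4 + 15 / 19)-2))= -5008500 / 3971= -1261.27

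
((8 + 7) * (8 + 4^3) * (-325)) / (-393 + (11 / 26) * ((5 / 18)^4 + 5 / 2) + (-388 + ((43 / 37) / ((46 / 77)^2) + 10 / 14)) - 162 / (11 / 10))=288767692032019200 / 759551065126081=380.18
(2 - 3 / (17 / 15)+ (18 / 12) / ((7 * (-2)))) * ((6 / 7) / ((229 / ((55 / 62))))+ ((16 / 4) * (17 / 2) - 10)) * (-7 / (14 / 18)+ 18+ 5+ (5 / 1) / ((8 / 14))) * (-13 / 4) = 72368186787 / 54065984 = 1338.52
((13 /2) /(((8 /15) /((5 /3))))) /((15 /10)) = 325 /24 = 13.54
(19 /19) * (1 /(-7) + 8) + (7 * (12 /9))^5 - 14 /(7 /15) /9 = 120480271 /1701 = 70829.08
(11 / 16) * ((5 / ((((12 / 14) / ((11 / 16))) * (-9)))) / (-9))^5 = 93045705396875 / 454884608478875222016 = 0.00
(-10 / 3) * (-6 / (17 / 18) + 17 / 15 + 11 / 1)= -2948 / 153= -19.27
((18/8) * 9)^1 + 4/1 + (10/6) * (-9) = 37/4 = 9.25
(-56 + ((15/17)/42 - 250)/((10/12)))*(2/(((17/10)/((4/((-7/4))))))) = 13555520/14161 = 957.24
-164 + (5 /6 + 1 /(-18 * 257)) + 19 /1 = -333458 /2313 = -144.17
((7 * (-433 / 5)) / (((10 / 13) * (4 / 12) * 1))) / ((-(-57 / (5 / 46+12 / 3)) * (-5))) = 7447167 / 218500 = 34.08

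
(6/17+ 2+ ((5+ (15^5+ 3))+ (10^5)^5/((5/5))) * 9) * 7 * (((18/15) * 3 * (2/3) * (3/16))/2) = 96390000000000000007319695257/680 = 141750000000000000010764300.00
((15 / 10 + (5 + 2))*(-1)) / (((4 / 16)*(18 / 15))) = -85 / 3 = -28.33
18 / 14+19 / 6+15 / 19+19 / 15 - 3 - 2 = 6019 / 3990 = 1.51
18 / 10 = 9 / 5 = 1.80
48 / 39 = 16 / 13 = 1.23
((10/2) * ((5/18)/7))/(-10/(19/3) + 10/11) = -1045/3528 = -0.30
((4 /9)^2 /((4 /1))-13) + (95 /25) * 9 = 8606 /405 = 21.25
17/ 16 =1.06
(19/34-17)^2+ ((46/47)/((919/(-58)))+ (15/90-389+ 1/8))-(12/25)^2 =-22223378529187/187241655000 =-118.69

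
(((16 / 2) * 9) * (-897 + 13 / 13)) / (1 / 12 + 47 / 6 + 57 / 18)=-110592 / 19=-5820.63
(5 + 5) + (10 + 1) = 21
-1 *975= -975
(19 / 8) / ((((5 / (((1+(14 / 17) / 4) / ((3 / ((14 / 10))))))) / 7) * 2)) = 38171 / 40800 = 0.94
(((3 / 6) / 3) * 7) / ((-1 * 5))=-0.23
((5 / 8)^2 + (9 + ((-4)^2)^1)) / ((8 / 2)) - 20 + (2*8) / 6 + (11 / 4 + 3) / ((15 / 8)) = -30409 / 3840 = -7.92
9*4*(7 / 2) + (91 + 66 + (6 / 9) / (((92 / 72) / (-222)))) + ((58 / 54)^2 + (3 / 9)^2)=2824211 / 16767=168.44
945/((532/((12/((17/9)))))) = 3645/323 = 11.28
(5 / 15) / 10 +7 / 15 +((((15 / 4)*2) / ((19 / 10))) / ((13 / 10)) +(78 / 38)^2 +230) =2231519 / 9386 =237.75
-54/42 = -9/7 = -1.29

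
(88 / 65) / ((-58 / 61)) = -2684 / 1885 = -1.42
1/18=0.06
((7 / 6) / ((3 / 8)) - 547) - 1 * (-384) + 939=7012 / 9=779.11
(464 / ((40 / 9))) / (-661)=-0.16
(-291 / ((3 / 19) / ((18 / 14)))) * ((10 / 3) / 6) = -9215 / 7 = -1316.43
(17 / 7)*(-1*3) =-51 / 7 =-7.29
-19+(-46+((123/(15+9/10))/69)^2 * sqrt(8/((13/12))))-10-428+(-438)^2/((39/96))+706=672400 * sqrt(78)/173857437+6141647/13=472434.42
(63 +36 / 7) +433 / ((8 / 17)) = 55343 / 56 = 988.27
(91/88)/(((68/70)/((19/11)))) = 1.84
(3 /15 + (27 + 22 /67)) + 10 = 12572 /335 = 37.53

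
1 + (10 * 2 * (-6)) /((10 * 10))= -0.20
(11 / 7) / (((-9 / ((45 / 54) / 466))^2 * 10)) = 55 / 8865176544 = 0.00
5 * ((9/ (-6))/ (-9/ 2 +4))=15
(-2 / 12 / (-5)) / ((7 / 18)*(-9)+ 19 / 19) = -1 / 75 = -0.01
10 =10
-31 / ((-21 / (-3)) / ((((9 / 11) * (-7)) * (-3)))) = -837 / 11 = -76.09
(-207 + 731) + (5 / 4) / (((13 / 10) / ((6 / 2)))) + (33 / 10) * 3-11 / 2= 69067 / 130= 531.28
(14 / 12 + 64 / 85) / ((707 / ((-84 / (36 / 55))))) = -10769 / 30906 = -0.35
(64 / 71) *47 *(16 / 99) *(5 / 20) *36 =48128 / 781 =61.62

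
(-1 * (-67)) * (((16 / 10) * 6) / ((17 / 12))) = 454.02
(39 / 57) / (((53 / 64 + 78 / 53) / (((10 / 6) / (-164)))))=-55120 / 18230937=-0.00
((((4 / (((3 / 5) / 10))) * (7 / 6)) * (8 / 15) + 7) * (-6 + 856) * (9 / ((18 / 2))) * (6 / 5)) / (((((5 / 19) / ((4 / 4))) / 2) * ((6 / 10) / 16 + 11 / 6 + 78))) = 4705.45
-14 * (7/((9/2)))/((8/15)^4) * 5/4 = -1378125/4096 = -336.46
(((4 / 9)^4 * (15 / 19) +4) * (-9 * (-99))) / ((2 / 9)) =921206 / 57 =16161.51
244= 244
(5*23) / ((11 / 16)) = 1840 / 11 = 167.27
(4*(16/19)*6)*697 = 267648/19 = 14086.74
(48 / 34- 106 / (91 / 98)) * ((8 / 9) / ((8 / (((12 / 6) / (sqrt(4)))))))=-24916 / 1989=-12.53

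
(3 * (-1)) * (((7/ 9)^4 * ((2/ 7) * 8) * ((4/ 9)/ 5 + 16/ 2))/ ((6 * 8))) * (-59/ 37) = 7366268/ 10924065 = 0.67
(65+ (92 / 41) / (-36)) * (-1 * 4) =-95848 / 369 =-259.75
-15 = -15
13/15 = 0.87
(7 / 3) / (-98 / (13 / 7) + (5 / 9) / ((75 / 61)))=-4095 / 91817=-0.04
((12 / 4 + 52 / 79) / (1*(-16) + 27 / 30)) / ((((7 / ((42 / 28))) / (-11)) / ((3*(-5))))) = -715275 / 83503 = -8.57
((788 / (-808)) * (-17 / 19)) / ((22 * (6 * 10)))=3349 / 5066160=0.00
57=57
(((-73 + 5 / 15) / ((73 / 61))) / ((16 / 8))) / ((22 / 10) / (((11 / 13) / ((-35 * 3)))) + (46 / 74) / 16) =3936208 / 35388867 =0.11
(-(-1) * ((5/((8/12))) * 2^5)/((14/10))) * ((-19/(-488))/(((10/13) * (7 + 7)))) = 3705/5978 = 0.62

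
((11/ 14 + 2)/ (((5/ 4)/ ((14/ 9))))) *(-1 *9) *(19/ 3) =-197.60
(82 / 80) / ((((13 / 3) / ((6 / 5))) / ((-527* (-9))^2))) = 6385416.99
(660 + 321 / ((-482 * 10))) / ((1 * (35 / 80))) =12723516 / 8435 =1508.42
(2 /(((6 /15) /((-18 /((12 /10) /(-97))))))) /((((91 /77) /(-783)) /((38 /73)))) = -2381063850 /949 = -2509024.08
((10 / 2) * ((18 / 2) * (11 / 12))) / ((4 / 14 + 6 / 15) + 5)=7.26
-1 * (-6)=6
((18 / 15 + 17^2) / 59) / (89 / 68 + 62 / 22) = 1085348 / 910665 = 1.19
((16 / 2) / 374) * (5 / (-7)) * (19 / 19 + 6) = -0.11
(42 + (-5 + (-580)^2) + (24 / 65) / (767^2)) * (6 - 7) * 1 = -12864942109069 / 38238785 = -336437.00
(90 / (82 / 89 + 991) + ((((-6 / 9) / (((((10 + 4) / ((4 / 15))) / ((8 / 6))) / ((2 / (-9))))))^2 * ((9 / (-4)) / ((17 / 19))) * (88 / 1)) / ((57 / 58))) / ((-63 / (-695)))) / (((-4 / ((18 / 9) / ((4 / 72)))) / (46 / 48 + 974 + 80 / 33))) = -21363918583164281 / 43707310429860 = -488.80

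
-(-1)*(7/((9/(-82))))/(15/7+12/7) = -4018/243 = -16.53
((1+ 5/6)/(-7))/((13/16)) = -88/273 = -0.32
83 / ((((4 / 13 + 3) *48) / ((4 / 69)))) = 1079 / 35604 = 0.03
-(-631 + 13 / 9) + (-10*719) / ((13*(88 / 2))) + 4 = 1598417 / 2574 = 620.99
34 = 34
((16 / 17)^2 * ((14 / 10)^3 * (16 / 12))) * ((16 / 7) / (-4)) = -200704 / 108375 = -1.85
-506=-506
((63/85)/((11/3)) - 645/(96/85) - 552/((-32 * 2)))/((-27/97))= 1631832649/807840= 2019.99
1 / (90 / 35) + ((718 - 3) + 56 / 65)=838013 / 1170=716.25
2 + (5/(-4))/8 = 59/32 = 1.84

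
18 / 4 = 9 / 2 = 4.50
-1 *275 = -275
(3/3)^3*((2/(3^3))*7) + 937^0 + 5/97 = 4112/2619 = 1.57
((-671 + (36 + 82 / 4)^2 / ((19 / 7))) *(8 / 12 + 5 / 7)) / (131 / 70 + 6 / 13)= 72359495 / 242022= 298.98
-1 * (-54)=54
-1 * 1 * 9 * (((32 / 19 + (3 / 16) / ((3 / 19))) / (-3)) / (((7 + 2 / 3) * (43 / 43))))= 1.12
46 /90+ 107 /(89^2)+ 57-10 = 16939913 /356445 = 47.52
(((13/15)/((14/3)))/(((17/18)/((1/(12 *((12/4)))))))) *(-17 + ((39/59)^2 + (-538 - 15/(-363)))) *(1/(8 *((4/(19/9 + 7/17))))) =-586014858481/2454018114240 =-0.24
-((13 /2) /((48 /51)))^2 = -48841 /1024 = -47.70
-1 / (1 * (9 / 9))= -1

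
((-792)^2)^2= 393460125696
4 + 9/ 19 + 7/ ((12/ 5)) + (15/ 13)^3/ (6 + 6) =1883035/ 250458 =7.52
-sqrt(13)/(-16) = sqrt(13)/16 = 0.23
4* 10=40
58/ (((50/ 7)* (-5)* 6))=-203/ 750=-0.27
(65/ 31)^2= 4225/ 961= 4.40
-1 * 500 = -500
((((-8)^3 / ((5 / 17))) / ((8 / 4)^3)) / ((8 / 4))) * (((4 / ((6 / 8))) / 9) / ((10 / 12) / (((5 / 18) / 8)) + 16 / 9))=-2.50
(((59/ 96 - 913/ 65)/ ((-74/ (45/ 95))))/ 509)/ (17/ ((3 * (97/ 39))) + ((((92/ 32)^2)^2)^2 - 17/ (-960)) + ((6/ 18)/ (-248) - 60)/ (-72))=5351428842061824/ 147978089216472225011119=0.00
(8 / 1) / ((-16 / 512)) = -256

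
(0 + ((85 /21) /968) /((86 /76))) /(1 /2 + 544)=0.00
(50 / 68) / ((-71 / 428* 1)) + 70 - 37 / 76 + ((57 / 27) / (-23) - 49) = 15.99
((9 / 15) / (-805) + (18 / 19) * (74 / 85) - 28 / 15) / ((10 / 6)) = -4066547 / 6500375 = -0.63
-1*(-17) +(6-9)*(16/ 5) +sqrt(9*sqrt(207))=37/ 5 +3*23^(1/ 4)*sqrt(3)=18.78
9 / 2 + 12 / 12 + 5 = 10.50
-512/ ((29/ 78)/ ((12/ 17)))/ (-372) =39936/ 15283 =2.61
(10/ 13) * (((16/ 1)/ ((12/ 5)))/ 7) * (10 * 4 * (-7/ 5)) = -1600/ 39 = -41.03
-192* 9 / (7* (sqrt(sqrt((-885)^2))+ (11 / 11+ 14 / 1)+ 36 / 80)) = 3559680 / 603211 - 230400* sqrt(885) / 603211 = -5.46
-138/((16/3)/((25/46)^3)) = -140625/33856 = -4.15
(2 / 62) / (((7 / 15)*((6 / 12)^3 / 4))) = 2.21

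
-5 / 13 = -0.38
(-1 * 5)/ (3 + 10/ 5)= -1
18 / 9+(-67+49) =-16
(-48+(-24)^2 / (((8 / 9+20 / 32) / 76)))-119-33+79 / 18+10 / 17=957968039 / 33354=28721.23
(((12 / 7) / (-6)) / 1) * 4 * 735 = -840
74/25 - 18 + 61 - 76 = -751/25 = -30.04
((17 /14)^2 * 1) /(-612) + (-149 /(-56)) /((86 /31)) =145133 /151704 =0.96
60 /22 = 2.73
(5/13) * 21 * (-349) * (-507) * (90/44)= 64311975/22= 2923271.59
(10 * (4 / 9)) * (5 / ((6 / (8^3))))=51200 / 27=1896.30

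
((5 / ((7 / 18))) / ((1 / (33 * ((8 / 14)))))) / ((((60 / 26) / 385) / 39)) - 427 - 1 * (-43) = 11039772 / 7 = 1577110.29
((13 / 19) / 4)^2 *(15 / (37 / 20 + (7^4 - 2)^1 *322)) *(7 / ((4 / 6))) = 266175 / 44618436136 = 0.00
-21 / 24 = -0.88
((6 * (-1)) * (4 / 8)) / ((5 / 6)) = -18 / 5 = -3.60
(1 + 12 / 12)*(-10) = -20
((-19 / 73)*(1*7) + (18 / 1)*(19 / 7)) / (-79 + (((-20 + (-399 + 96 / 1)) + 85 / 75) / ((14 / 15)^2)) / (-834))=-46772110 / 78117519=-0.60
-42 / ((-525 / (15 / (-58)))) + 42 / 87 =67 / 145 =0.46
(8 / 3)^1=8 / 3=2.67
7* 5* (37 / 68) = 1295 / 68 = 19.04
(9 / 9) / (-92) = -1 / 92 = -0.01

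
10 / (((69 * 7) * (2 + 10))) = 5 / 2898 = 0.00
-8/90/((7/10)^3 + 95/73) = -58400/1080351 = -0.05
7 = 7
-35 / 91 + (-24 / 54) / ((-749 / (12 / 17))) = -0.38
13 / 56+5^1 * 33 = 9253 / 56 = 165.23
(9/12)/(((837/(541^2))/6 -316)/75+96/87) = -1909743525/7918760954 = -0.24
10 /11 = 0.91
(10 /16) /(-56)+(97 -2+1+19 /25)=1083587 /11200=96.75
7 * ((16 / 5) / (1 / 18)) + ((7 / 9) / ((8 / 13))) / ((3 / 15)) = 147427 / 360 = 409.52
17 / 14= 1.21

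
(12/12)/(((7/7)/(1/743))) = 1/743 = 0.00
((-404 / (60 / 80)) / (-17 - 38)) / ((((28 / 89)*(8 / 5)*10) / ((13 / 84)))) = 116857 / 388080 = 0.30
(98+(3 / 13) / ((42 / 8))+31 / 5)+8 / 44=104.43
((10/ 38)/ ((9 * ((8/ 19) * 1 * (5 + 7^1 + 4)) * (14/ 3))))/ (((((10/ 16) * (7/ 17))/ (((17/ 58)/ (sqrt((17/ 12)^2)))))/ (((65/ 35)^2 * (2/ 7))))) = 2873/ 3899224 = 0.00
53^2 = 2809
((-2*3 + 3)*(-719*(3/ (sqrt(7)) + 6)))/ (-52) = -6471/ 26 - 6471*sqrt(7)/ 364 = -295.92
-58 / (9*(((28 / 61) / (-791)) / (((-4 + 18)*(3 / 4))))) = 1399279 / 12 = 116606.58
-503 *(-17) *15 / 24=42755 / 8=5344.38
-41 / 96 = -0.43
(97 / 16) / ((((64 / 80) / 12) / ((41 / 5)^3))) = 20056011 / 400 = 50140.03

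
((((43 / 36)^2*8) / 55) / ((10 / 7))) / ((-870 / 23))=-297689 / 77517000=-0.00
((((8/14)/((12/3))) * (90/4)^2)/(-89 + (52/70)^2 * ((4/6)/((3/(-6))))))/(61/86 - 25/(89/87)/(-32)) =-32548635000/59488504031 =-0.55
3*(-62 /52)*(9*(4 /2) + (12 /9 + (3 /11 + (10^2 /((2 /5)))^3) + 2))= -15984397103 /286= -55889500.36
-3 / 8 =-0.38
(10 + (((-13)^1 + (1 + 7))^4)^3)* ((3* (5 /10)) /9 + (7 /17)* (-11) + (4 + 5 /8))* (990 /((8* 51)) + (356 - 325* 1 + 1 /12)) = 2145534839.39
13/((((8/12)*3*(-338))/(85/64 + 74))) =-4821/3328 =-1.45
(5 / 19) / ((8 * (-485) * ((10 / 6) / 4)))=-3 / 18430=-0.00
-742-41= -783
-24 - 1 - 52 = -77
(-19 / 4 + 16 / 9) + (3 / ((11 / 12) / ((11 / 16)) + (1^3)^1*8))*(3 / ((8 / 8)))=-253 / 126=-2.01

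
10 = 10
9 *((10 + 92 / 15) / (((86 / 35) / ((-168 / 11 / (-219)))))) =12936 / 3139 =4.12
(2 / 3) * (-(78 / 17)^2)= -4056 / 289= -14.03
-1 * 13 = -13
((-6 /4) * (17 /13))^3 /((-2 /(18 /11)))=1193859 /193336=6.18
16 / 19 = 0.84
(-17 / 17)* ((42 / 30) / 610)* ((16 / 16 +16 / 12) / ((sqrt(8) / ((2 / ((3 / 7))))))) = -343* sqrt(2) / 54900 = -0.01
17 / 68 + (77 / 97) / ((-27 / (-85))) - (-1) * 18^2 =3423023 / 10476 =326.75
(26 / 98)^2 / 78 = 13 / 14406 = 0.00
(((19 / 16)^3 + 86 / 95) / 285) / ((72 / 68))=17065637 / 1996185600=0.01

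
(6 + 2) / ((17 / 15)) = 120 / 17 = 7.06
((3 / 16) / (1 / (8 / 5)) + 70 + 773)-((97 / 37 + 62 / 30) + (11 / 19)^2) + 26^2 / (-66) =1216605673 / 1469270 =828.03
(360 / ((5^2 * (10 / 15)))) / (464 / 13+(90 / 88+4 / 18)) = 555984 / 950765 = 0.58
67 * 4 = 268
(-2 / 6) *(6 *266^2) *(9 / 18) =-70756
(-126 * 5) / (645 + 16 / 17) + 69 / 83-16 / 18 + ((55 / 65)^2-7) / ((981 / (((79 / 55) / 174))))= -248949018034544 / 241010732856465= -1.03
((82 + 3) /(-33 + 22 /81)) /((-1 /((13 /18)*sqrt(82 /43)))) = 9945*sqrt(3526) /227986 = 2.59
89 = 89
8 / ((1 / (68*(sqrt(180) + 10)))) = 12738.53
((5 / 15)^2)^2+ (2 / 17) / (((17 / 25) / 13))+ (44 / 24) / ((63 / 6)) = 399184 / 163863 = 2.44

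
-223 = -223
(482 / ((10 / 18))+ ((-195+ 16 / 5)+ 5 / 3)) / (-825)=-10162 / 12375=-0.82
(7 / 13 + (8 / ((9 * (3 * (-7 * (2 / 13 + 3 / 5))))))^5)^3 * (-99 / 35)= -1192761789144546502043839959804534145337612077929716556905267473 / 2700995464096968532745410412362136090242971485871016774477789155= -0.44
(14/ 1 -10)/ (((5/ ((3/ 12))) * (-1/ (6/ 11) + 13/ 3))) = 2/ 25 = 0.08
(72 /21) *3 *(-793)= -57096 /7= -8156.57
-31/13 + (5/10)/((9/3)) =-173/78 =-2.22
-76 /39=-1.95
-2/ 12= -1/ 6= -0.17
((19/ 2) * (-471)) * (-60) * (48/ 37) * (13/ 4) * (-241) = -10093398120/ 37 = -272794543.78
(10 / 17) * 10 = 100 / 17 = 5.88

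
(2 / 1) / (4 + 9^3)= 2 / 733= 0.00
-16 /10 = -8 /5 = -1.60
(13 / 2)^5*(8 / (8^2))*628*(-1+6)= 291465005 / 64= 4554140.70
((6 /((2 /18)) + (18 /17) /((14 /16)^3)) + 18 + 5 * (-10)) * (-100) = -13749800 /5831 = -2358.05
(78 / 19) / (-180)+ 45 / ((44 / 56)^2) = 5025827 / 68970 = 72.87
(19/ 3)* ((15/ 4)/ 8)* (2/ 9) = 95/ 144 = 0.66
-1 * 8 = -8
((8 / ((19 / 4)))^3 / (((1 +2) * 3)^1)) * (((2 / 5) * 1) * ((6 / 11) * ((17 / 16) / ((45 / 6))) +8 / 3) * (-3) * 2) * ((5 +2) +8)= -59342848 / 1131735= -52.44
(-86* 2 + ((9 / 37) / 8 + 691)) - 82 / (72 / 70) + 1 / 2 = 1171649 / 2664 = 439.81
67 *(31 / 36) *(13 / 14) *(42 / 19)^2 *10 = 945035 / 361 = 2617.83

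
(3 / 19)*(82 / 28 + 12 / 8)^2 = 2883 / 931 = 3.10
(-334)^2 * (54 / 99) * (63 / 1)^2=2656594584 / 11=241508598.55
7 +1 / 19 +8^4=77958 / 19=4103.05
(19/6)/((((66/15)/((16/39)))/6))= 760/429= 1.77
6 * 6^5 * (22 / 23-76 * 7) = -569856384 / 23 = -24776364.52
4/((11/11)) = 4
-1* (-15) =15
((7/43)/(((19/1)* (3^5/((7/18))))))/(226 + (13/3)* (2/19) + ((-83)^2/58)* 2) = 1421/48086611470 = 0.00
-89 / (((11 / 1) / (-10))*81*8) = 445 / 3564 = 0.12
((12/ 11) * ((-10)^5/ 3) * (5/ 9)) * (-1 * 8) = 16000000/ 99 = 161616.16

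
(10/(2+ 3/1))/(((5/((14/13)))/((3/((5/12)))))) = 3.10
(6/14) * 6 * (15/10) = 27/7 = 3.86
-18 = -18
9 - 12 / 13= 105 / 13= 8.08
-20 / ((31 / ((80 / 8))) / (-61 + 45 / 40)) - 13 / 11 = 131322 / 341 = 385.11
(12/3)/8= 1/2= 0.50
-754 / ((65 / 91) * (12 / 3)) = -263.90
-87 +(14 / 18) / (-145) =-113542 / 1305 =-87.01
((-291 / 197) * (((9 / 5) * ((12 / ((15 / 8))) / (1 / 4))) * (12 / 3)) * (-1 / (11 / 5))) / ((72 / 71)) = 1322304 / 10835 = 122.04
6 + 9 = 15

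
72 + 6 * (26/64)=74.44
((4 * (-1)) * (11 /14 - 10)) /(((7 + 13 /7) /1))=129 /31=4.16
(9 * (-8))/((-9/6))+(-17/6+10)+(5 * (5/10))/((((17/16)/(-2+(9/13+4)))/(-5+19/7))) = 53951/1326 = 40.69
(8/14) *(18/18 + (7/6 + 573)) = 986/3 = 328.67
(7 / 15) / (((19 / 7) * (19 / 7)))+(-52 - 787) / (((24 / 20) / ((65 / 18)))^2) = -159956638291 / 21053520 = -7597.62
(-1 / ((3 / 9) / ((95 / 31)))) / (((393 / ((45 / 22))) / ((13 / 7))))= -55575 / 625394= -0.09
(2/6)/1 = 1/3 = 0.33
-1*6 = -6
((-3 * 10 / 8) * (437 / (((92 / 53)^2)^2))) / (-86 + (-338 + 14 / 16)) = 449757417 / 1054343552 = 0.43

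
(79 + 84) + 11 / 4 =663 / 4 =165.75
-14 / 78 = -7 / 39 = -0.18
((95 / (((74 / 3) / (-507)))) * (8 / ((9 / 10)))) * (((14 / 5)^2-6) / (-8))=147706 / 37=3992.05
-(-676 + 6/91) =675.93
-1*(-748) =748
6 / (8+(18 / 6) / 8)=48 / 67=0.72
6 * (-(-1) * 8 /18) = 8 /3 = 2.67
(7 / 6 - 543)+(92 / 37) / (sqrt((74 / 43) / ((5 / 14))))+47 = -2969 / 6+46 * sqrt(55685) / 9583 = -493.70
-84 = -84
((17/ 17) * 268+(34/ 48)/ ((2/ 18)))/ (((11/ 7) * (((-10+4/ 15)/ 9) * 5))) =-414855/ 12848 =-32.29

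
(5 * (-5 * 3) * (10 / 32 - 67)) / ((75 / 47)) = 50149 / 16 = 3134.31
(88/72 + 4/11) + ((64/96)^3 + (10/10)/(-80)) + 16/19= 1224197/451440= 2.71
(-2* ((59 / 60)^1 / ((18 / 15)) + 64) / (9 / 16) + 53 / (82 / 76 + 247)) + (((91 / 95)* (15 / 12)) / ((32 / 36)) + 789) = 260028602681 / 464260896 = 560.09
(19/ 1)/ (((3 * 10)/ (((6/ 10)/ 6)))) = 19/ 300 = 0.06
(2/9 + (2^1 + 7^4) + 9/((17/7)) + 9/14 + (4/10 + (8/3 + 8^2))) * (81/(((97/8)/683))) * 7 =651664836972/8245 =79037578.77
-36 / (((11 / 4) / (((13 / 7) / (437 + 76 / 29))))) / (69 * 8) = -2262 / 22578479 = -0.00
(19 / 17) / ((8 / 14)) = 133 / 68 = 1.96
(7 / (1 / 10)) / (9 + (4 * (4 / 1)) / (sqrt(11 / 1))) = 1386 / 127-224 * sqrt(11) / 127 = 5.06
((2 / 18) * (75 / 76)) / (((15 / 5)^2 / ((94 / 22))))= 1175 / 22572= 0.05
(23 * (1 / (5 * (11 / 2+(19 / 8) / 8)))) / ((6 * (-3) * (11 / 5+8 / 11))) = -352 / 23373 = -0.02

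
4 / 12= 1 / 3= 0.33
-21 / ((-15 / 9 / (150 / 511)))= 270 / 73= 3.70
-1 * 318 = -318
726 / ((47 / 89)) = 1374.77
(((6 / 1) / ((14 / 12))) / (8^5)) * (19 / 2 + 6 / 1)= 279 / 114688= 0.00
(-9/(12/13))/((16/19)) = -741/64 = -11.58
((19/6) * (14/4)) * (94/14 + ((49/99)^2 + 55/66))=20315807/235224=86.37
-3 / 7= -0.43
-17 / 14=-1.21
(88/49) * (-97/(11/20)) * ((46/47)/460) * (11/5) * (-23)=392656/11515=34.10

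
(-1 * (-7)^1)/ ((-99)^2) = 7/ 9801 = 0.00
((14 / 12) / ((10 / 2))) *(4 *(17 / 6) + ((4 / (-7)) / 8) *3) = 467 / 180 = 2.59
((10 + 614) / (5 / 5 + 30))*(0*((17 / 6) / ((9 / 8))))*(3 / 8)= 0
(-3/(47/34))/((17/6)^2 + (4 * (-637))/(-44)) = -0.03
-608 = -608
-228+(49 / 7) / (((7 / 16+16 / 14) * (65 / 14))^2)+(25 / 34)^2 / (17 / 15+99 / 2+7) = -2318579311085293 / 10175428931850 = -227.86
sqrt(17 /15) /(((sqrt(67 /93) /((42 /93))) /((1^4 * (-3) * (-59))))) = 100.26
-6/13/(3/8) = -16/13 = -1.23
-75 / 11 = -6.82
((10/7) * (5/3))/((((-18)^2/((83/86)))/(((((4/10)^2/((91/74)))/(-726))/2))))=-3071/4832265438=-0.00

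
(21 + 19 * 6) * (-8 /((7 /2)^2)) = -4320 /49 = -88.16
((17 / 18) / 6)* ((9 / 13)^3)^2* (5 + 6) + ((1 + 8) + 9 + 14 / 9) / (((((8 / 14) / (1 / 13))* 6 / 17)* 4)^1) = 1071424541 / 521295372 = 2.06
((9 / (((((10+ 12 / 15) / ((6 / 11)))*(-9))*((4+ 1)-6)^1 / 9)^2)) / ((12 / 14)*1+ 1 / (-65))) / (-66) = -11375 / 27527742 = -0.00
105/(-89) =-105/89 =-1.18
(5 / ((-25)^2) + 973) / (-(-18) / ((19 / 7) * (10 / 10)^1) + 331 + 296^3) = 770298 / 20531616625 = 0.00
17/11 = 1.55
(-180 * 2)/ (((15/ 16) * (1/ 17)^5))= -545225088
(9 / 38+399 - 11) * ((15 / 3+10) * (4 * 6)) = 2655540 / 19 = 139765.26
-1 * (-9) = 9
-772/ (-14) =386/ 7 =55.14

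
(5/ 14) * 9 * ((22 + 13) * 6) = 675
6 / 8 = 3 / 4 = 0.75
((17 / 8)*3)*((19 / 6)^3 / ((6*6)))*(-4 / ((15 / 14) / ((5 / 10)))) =-816221 / 77760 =-10.50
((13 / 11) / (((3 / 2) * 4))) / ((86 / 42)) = 91 / 946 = 0.10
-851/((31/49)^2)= -2043251/961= -2126.17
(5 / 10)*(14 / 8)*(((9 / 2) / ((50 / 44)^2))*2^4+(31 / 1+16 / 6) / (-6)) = 3948973 / 90000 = 43.88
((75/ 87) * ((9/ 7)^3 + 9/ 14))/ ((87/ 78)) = 2.14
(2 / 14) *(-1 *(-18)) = 18 / 7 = 2.57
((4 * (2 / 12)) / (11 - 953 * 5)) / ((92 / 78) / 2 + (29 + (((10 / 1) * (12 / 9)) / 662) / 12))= -12909 / 2724011099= -0.00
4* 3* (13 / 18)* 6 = 52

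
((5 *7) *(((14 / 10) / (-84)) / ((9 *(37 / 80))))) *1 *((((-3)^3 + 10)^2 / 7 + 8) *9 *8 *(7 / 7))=-18400 / 37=-497.30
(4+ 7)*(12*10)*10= 13200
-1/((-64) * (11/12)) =3/176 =0.02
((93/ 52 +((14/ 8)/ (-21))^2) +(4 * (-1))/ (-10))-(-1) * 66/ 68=503773/ 159120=3.17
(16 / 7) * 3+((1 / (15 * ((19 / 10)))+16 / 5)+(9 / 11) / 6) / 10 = 3157573 / 438900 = 7.19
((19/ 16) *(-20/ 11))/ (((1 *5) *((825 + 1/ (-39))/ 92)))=-17043/ 353914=-0.05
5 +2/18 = 46/9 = 5.11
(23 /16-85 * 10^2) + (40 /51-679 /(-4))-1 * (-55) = -6750791 /816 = -8273.03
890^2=792100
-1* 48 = -48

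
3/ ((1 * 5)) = 3/ 5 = 0.60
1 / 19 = 0.05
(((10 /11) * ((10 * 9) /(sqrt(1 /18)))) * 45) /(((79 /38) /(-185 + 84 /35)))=-76642200 * sqrt(2) /79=-1372005.55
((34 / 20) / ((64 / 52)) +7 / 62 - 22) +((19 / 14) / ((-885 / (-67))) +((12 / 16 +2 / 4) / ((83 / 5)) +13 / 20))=-19.68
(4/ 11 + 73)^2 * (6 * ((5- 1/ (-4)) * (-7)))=-287200809/ 242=-1186780.20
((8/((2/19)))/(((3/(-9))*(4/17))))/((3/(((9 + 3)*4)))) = -15504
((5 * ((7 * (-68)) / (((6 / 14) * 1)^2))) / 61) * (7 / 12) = -123.91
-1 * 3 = -3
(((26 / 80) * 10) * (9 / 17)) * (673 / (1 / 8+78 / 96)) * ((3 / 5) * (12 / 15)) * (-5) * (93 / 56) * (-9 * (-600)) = -3163498416 / 119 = -26584020.30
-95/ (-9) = 95/ 9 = 10.56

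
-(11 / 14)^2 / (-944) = 121 / 185024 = 0.00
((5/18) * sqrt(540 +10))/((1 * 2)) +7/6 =7/6 +25 * sqrt(22)/36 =4.42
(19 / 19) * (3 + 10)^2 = 169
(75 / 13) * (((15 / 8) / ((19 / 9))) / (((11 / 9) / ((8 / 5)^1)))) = 18225 / 2717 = 6.71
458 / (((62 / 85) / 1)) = 19465 / 31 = 627.90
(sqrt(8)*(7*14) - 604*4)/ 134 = -1208/ 67+98*sqrt(2)/ 67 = -15.96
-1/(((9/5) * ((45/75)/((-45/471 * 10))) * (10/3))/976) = 122000/471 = 259.02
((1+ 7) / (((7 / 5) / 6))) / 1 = 240 / 7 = 34.29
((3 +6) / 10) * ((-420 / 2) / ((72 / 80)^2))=-700 / 3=-233.33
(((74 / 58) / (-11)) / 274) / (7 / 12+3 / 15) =-1110 / 2054041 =-0.00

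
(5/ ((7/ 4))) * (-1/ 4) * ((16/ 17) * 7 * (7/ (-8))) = 70/ 17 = 4.12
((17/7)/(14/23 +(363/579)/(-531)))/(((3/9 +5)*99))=0.01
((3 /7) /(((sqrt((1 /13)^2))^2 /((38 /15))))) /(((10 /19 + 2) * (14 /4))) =61009 /2940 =20.75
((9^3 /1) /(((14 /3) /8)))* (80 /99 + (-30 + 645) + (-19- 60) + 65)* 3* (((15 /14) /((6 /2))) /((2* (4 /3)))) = 651496365 /2156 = 302178.28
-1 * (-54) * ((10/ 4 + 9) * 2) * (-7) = -8694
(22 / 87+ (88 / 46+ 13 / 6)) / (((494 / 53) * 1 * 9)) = 918967 / 17792892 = 0.05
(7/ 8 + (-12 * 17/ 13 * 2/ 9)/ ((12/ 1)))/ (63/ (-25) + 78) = 13675/ 1766232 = 0.01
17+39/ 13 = 20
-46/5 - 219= -1141/5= -228.20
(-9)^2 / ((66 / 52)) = 702 / 11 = 63.82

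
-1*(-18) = 18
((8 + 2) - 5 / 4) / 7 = 5 / 4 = 1.25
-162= -162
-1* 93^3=-804357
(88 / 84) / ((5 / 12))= 88 / 35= 2.51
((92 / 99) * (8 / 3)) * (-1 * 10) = -7360 / 297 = -24.78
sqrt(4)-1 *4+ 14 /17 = -20 /17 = -1.18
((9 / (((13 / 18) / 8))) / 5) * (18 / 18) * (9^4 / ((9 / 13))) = 944784 / 5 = 188956.80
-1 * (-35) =35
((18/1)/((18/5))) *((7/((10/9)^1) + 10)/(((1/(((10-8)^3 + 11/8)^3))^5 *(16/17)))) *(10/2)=185150752295739948749542236328125/1125899906842624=164446902580319641.58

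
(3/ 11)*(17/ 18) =17/ 66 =0.26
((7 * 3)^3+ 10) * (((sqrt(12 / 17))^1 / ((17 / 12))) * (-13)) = -2892552 * sqrt(51) / 289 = -71477.35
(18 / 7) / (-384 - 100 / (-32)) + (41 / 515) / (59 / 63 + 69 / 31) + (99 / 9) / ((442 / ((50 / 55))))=615419486197 / 14992611393760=0.04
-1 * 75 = -75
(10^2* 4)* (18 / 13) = 7200 / 13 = 553.85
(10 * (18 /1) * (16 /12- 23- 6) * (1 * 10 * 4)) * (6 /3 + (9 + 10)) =-4183200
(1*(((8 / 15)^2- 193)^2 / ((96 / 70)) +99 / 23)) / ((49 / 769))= 232819749792689 / 547722000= 425069.20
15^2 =225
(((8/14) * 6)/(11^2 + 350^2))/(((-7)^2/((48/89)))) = 1152/3743251267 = 0.00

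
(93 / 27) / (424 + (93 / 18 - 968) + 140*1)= -62 / 7179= -0.01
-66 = -66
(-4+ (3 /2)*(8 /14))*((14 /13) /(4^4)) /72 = -11 /59904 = -0.00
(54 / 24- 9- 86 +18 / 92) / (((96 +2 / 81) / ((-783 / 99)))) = 7.62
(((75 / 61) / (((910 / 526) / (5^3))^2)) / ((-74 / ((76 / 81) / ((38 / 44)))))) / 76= -11888421875 / 9588081321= -1.24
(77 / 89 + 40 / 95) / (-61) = -2175 / 103151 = -0.02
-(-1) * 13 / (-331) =-13 / 331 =-0.04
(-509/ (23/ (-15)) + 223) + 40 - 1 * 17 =13293/ 23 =577.96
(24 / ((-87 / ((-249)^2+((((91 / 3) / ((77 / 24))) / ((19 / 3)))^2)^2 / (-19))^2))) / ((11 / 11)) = -40416732908959343743792100713032 / 38113206568413316539749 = -1060439059.00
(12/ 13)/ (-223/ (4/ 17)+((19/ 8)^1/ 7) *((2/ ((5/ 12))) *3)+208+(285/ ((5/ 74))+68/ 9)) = 15120/ 57177523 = 0.00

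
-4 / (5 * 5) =-4 / 25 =-0.16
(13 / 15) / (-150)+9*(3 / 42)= 5017 / 7875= 0.64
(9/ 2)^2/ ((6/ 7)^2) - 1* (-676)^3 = 4942652857/ 16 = 308915803.56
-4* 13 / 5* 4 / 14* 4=-416 / 35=-11.89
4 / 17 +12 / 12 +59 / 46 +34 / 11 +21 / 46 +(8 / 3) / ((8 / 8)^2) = 112669 / 12903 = 8.73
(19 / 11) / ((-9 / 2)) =-38 / 99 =-0.38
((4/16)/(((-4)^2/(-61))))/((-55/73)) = 1.27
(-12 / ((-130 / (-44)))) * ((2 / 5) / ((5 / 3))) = -1584 / 1625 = -0.97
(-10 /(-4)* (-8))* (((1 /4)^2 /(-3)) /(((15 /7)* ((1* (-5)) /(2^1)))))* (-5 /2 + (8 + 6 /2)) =-119 /180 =-0.66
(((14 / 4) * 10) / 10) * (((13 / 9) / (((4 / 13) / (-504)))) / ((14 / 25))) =-29575 / 2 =-14787.50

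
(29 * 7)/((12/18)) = 304.50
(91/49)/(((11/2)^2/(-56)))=-416/121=-3.44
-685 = -685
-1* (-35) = 35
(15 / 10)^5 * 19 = 4617 / 32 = 144.28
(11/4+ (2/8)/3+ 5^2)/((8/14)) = 1169/24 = 48.71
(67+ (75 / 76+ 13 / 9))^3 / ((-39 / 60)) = -535554838958855 / 1040043888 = -514934.85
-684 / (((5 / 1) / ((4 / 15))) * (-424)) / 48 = 19 / 10600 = 0.00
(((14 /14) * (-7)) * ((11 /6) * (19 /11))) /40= -133 /240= -0.55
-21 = -21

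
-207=-207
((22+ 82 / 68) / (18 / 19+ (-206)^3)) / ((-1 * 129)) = 4997 / 242830138532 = 0.00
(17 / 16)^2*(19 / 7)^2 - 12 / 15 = 471469 / 62720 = 7.52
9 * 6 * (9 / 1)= 486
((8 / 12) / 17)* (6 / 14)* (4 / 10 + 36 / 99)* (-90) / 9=-24 / 187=-0.13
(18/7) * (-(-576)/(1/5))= 51840/7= 7405.71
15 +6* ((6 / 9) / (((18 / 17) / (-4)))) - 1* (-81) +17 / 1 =881 / 9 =97.89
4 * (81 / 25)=324 / 25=12.96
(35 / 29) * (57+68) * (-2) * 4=-35000 / 29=-1206.90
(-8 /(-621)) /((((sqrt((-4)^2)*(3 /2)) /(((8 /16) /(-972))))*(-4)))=1 /3621672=0.00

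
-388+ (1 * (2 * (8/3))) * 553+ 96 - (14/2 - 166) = 8449/3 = 2816.33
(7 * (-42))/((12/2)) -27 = -76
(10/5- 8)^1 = -6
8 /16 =1 /2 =0.50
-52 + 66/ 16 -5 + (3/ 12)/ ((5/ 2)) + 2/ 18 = -18959/ 360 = -52.66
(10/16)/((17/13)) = 65/136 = 0.48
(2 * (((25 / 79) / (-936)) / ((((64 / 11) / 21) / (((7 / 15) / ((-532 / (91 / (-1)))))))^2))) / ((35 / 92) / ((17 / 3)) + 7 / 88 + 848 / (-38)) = 16243900673 / 6415557407244288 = 0.00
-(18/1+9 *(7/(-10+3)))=-9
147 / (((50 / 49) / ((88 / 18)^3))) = 102263392 / 6075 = 16833.48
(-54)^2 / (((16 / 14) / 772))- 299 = 1969459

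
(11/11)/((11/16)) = 16/11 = 1.45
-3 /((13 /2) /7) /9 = -14 /39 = -0.36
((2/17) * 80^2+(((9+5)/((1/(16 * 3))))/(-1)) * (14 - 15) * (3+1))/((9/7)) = 409472/153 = 2676.29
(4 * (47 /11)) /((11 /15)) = 2820 /121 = 23.31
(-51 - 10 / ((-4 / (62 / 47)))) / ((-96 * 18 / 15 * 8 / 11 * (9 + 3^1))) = 61655 / 1299456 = 0.05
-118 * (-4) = 472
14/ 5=2.80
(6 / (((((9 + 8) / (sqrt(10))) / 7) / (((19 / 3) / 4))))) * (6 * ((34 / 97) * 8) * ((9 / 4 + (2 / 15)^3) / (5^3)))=16176524 * sqrt(10) / 13640625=3.75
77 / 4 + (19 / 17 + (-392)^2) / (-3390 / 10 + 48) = -34599 / 68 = -508.81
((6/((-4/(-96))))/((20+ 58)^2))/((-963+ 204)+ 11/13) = -1/32032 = -0.00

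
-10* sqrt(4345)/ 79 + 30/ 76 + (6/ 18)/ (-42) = 463/ 1197 - 10* sqrt(4345)/ 79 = -7.96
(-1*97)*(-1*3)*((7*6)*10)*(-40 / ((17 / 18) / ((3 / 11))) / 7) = -37713600 / 187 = -201677.01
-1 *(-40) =40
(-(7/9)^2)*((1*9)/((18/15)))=-245/54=-4.54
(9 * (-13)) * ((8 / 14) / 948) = -39 / 553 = -0.07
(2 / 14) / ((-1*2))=-1 / 14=-0.07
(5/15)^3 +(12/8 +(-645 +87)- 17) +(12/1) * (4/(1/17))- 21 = 11963/54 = 221.54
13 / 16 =0.81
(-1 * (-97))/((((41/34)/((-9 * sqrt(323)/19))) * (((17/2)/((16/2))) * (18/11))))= -17072 * sqrt(323)/779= -393.87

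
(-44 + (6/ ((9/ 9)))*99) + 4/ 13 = 7154/ 13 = 550.31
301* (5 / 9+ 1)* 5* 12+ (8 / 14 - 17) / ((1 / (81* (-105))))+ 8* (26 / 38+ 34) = 9581461 / 57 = 168095.81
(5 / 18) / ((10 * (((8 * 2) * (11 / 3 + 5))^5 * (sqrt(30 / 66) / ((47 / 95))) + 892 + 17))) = -144917996751 / 28016282795010795333077279888276 + 375484392061009920 * sqrt(55) / 7004070698752698833269319972069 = 0.00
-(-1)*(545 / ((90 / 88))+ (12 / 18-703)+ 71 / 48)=-24187 / 144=-167.97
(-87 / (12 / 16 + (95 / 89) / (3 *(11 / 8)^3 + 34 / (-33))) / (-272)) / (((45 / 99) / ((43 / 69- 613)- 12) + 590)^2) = 872226826074814639 / 861639785493589061975075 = 0.00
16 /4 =4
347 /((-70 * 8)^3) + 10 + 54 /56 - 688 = -118898304347 /175616000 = -677.04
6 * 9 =54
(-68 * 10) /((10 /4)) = -272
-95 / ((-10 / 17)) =323 / 2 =161.50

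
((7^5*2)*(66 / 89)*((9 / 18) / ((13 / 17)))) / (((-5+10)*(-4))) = -9428727 / 11570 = -814.93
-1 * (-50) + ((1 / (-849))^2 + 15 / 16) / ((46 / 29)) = 26839025699 / 530509536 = 50.59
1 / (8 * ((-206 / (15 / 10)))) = -3 / 3296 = -0.00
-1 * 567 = -567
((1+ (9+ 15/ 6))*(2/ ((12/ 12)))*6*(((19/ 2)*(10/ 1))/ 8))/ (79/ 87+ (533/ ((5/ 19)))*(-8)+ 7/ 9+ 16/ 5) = -371925/ 3382208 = -0.11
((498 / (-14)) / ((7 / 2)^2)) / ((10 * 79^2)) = -498 / 10703315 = -0.00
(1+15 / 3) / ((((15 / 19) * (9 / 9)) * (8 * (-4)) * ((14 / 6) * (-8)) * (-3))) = -19 / 4480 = -0.00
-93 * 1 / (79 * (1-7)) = 31 / 158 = 0.20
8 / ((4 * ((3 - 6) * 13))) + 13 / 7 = 493 / 273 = 1.81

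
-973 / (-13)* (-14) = -13622 / 13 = -1047.85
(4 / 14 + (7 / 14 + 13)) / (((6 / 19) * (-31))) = -3667 / 2604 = -1.41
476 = 476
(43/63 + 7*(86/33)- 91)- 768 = -582172/693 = -840.08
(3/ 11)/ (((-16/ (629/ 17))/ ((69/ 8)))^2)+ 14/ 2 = 115.50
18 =18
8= 8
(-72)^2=5184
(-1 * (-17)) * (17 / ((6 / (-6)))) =-289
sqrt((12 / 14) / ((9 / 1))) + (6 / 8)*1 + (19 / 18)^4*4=sqrt(42) / 21 + 37501 / 6561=6.02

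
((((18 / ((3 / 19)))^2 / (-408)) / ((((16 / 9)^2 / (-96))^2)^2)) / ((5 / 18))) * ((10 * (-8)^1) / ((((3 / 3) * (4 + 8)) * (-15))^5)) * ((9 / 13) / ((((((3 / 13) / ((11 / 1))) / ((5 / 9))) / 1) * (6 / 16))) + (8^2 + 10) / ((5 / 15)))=-77955131673 / 6963200000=-11.20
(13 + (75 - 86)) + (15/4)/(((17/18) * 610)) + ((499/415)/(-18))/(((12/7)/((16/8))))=44818487/23239170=1.93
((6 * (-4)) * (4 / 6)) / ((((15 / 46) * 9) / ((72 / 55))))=-7.14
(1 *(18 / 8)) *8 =18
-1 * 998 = -998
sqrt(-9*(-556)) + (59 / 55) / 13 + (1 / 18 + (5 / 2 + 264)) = 6*sqrt(139) + 1715816 / 6435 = 337.38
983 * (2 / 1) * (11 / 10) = 2162.60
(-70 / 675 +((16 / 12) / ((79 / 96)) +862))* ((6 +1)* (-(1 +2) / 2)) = -32232914 / 3555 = -9066.92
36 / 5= 7.20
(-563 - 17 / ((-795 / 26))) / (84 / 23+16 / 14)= -71990023 / 613740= -117.30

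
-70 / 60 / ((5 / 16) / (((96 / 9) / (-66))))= 896 / 1485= 0.60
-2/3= -0.67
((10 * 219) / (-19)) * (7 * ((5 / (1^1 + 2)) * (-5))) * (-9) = -1149750 / 19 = -60513.16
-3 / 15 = -1 / 5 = -0.20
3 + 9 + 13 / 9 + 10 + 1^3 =220 / 9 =24.44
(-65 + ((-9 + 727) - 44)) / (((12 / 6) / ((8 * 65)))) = 158340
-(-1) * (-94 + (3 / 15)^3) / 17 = -11749 / 2125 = -5.53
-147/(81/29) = -1421/27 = -52.63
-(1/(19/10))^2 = -100/361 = -0.28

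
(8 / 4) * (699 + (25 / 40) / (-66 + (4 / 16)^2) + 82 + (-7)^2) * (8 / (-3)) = -934016 / 211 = -4426.62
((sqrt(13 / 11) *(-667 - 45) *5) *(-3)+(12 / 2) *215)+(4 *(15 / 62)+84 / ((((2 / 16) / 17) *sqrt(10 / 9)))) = 40020 / 31+17136 *sqrt(10) / 5+10680 *sqrt(143) / 11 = 23739.11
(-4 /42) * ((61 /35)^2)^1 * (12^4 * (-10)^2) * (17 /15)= -1165953024 /1715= -679855.99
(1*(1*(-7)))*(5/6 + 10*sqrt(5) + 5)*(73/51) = -282.49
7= 7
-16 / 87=-0.18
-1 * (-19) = 19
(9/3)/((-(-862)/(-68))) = -102/431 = -0.24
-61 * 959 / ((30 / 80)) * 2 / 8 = -116998 / 3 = -38999.33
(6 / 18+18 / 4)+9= 83 / 6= 13.83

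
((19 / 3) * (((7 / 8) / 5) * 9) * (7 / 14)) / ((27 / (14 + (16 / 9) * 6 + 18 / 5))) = 7049 / 1350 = 5.22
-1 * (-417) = 417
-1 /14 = -0.07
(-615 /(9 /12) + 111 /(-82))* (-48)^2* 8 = -620706816 /41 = -15139190.63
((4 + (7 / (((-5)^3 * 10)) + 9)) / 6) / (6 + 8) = 16243 / 105000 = 0.15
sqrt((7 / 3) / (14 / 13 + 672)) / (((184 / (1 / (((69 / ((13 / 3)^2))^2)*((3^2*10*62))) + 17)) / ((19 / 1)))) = 695056742599*sqrt(78) / 59391799128000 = 0.10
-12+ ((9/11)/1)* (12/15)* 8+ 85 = 4303/55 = 78.24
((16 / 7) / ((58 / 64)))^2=262144 / 41209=6.36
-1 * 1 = -1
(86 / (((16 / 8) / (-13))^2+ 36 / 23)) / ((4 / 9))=1504269 / 12352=121.78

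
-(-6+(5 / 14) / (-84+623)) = 45271 / 7546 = 6.00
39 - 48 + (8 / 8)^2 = -8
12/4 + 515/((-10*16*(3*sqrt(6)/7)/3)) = -6.20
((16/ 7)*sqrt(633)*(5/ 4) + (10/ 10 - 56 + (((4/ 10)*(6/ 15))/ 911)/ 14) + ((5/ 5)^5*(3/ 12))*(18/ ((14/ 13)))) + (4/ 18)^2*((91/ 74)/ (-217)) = -430146077317/ 8463827700 + 20*sqrt(633)/ 7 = 21.06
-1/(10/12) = -6/5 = -1.20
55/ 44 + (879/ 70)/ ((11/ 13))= 24779/ 1540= 16.09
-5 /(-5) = 1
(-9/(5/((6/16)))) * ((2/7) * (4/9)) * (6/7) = -18/245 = -0.07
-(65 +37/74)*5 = -655/2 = -327.50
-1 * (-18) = 18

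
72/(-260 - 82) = -4/19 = -0.21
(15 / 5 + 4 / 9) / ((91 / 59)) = 1829 / 819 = 2.23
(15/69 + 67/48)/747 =1781/824688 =0.00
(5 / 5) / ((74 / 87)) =87 / 74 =1.18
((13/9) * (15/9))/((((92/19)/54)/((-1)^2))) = 26.85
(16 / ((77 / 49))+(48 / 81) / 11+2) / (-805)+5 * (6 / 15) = 20632 / 10395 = 1.98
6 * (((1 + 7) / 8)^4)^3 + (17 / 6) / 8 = 305 / 48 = 6.35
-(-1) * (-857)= -857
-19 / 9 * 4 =-76 / 9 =-8.44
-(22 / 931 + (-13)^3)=2045385 / 931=2196.98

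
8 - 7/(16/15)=23/16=1.44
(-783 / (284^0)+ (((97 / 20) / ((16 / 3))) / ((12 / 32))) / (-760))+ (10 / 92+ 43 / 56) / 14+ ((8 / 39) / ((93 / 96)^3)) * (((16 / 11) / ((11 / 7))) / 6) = -11312622848117083553 / 14449533067569600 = -782.91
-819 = -819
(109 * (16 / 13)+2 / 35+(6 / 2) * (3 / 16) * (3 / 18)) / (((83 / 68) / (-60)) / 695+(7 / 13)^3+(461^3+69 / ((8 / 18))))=11713708102785 / 8544890964085237286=0.00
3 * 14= 42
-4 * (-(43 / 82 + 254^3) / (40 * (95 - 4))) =1343739291 / 74620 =18007.76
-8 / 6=-4 / 3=-1.33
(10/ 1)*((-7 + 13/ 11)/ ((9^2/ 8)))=-5120/ 891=-5.75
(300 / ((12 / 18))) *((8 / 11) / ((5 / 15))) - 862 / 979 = 960338 / 979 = 980.94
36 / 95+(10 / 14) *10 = 5002 / 665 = 7.52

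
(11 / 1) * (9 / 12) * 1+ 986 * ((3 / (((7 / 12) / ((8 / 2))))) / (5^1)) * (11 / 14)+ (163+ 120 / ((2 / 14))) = 4114673 / 980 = 4198.65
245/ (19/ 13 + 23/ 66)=135.36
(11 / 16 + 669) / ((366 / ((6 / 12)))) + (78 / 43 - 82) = -39922231 / 503616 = -79.27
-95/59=-1.61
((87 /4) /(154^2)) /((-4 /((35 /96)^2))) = -725 /23789568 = -0.00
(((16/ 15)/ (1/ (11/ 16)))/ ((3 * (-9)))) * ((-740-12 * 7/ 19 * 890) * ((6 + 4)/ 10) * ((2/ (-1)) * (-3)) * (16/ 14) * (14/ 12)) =1563232/ 1539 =1015.75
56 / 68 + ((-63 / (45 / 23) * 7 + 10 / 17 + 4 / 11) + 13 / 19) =-3960536 / 17765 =-222.94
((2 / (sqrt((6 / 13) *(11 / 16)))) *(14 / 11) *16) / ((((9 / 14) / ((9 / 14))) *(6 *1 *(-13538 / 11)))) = -0.01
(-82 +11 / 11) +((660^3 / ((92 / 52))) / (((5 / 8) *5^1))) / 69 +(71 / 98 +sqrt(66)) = sqrt(66) +39064628117 / 51842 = 753540.55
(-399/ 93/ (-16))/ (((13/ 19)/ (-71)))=-179417/ 6448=-27.83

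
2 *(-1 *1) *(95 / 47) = -190 / 47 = -4.04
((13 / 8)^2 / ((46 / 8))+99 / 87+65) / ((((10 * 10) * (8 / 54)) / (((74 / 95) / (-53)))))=-28400571 / 429868160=-0.07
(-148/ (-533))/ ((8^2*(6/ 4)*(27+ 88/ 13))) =37/ 431976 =0.00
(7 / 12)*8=14 / 3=4.67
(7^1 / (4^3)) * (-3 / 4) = -21 / 256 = -0.08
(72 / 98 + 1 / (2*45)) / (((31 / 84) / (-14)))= -13156 / 465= -28.29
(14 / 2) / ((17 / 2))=14 / 17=0.82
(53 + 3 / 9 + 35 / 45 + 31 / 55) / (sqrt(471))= 27064 * sqrt(471) / 233145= 2.52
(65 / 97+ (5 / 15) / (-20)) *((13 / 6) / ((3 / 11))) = 543829 / 104760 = 5.19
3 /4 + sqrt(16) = 19 /4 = 4.75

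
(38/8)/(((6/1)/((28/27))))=133/162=0.82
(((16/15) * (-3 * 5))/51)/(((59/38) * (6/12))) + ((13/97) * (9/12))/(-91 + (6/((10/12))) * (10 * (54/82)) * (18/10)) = -570882427/1353123228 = -0.42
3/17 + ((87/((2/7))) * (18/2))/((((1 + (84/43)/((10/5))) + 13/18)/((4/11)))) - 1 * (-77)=174386444/390643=446.41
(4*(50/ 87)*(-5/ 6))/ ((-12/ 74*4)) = 4625/ 1566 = 2.95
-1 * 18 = -18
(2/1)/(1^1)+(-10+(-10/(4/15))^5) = -2373047131/32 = -74157722.84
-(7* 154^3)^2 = -653612583959104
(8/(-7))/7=-8/49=-0.16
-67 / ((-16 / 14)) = 469 / 8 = 58.62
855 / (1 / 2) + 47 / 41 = 70157 / 41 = 1711.15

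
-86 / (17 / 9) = -774 / 17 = -45.53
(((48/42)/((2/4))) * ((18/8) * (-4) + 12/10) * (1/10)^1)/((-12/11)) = 1.63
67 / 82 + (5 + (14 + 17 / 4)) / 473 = 67195 / 77572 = 0.87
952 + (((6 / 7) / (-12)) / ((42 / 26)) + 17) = 284873 / 294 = 968.96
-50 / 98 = -25 / 49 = -0.51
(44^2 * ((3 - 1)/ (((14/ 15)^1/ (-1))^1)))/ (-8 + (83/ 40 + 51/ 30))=1161600/ 1183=981.91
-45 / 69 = -15 / 23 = -0.65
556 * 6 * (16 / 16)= 3336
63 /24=21 /8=2.62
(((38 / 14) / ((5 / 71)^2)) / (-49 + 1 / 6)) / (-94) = 287337 / 2409925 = 0.12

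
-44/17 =-2.59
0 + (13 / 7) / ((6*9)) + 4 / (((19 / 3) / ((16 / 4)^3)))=290551 / 7182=40.46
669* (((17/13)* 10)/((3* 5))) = 583.23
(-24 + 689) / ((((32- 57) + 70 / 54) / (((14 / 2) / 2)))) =-98.19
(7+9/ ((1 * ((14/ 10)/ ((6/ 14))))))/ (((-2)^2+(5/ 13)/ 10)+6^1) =12428/ 12789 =0.97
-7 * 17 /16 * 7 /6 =-833 /96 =-8.68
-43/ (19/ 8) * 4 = -1376/ 19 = -72.42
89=89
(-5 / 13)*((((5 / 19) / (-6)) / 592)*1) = 25 / 877344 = 0.00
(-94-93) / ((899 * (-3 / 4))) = 748 / 2697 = 0.28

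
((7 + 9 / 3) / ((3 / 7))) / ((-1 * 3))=-70 / 9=-7.78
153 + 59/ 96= 14747/ 96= 153.61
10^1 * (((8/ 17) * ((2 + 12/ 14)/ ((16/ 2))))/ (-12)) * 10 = -1.40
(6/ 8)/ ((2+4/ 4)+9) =1/ 16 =0.06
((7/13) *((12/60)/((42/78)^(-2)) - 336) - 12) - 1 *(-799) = 6658098/10985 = 606.11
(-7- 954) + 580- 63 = -444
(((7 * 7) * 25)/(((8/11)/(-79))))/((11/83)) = -8032325/8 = -1004040.62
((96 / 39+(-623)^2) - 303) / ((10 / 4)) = 2016708 / 13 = 155131.38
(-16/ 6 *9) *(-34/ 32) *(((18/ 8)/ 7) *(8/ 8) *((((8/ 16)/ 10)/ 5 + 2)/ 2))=92259/ 11200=8.24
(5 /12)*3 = 5 /4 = 1.25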